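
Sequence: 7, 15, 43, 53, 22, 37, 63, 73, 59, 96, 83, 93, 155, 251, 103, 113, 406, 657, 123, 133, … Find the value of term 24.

Positions follow the repeating pattern AABB; grouping by letter gives 2 tracks.
Track A: 7, 15, 22, 37, 59, 96, 155, 251, 406, 657 (each term equals the sum of the previous two).
Track B: 43, 53, 63, 73, 83, 93, 103, 113, 123, 133 (adding 10 each time).
Term 24 comes from track B (its 12th entry): 153.

153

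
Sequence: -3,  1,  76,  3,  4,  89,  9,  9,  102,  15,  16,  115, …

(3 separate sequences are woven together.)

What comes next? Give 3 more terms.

21, 25, 128

The terms cycle through 3 interleaved subsequences.
Subsequence A: -3, 3, 9, 15 — arithmetic with common difference +6.
Subsequence B: 1, 4, 9, 16 — perfect squares starting at 1².
Subsequence C: 76, 89, 102, 115 — linear: a_n = 63 + 13·n.
Position 13 falls in subsequence A as its term 5, giving 21.
Position 14 → subsequence B, term 5 = 25.
Term 15 comes from subsequence C (its 5th entry): 128.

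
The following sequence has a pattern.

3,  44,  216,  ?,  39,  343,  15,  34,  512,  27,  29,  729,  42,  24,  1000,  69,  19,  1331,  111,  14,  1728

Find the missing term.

12

The terms cycle through 3 interleaved subsequences.
Track A is 3, ?, 15, 27, 42, 69, 111, which is Fibonacci-style (each term is the sum of the two before it).
Track B is 44, 39, 34, 29, 24, 19, 14, which is arithmetic with common difference −5.
Track C is 216, 343, 512, 729, 1000, 1331, 1728, which is consecutive cubes n³ from n = 6.
The gap is track A's term 2; the rule gives 12.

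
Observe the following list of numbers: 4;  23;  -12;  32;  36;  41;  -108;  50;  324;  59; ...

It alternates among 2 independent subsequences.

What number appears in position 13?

2916

The terms cycle through 2 interleaved subsequences.
Track A = 4, -12, 36, -108, 324: a geometric progression (common ratio -3).
Track B = 23, 32, 41, 50, 59: linear: a_n = 14 + 9·n.
Position 13 falls in track A as its term 7, giving 2916.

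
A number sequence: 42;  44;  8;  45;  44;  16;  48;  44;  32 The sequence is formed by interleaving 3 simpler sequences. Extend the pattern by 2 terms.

51, 44

Read the sequence 3 terms at a time; column i is its own pattern.
Track A is 42, 45, 48, which is adding 3 each time.
Track B is 44, 44, 44, which is constant 44.
Track C is 8, 16, 32, which is powers of 2.
Position 10 falls in track A as its term 4, giving 51.
Position 11 → track B, term 4 = 44.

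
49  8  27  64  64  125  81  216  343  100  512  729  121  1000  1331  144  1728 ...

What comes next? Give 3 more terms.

Reading positions in blocks of 3 reveals the pattern ABB — 2 tracks woven together.
Stream A: 49, 64, 81, 100, 121, 144. Consecutive squares n² from n = 7.
Stream B: 8, 27, 64, 125, 216, 343, 512, 729, 1000, 1331, 1728. Consecutive cubes n³ from n = 2.
Position 18 → stream B, term 12 = 2197.
The 19th slot belongs to stream A; its 7th term is 169.
The 20th slot belongs to stream B; its 13th term is 2744.

2197, 169, 2744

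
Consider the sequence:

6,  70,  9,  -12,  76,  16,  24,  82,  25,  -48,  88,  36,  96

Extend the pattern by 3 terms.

Taking every 3rd term gives 3 separate tracks.
Track A is 6, -12, 24, -48, 96, which is multiplying by -2 each time.
Track B is 70, 76, 82, 88, which is arithmetic, step +6.
Track C is 9, 16, 25, 36, which is perfect squares starting at 3².
The 14th slot belongs to track B; its 5th term is 94.
Position 15 → track C, term 5 = 49.
Position 16 → track A, term 6 = -192.

94, 49, -192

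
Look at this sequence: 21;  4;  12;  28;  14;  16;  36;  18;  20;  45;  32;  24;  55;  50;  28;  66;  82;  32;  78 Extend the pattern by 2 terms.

132, 36

Read the sequence 3 terms at a time; column i is its own pattern.
Track A: 21, 28, 36, 45, 55, 66, 78 (triangular numbers starting at T_6).
Track B: 4, 14, 18, 32, 50, 82 (a Fibonacci-like recurrence a_n = a_{n-1} + a_{n-2}).
Track C: 12, 16, 20, 24, 28, 32 (arithmetic, step +4).
The 20th slot belongs to track B; its 7th term is 132.
Position 21 falls in track C as its term 7, giving 36.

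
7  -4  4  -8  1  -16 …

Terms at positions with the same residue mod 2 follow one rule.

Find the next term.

Taking every 2nd term gives 2 separate tracks.
Track A: 7, 4, 1 (arithmetic with common difference −3).
Track B: -4, -8, -16 (geometric with ratio 2).
Position 7 → track A, term 4 = -2.

-2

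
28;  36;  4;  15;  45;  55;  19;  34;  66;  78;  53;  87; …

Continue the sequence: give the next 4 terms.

91, 105, 140, 227

Reading positions in blocks of 4 reveals the pattern AABB — 2 tracks woven together.
Stream A: 28, 36, 45, 55, 66, 78 — triangular numbers n(n+1)/2 for n = 7, 8, ….
Stream B: 4, 15, 19, 34, 53, 87 — Fibonacci-style (each term is the sum of the two before it).
Position 13 falls in stream A as its term 7, giving 91.
Term 14 comes from stream A (its 8th entry): 105.
The 15th slot belongs to stream B; its 7th term is 140.
Term 16 comes from stream B (its 8th entry): 227.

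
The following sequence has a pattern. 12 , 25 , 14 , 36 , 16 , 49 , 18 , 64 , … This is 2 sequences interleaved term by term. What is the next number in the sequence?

Odd-indexed and even-indexed terms follow separate rules.
Subsequence A = 12, 14, 16, 18: arithmetic, step +2.
Subsequence B = 25, 36, 49, 64: perfect squares starting at 5².
Term 9 comes from subsequence A (its 5th entry): 20.

20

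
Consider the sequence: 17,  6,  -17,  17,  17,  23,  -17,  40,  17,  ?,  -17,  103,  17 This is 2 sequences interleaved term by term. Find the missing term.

63

The terms cycle through 2 interleaved subsequences.
Subsequence A: 17, -17, 17, -17, 17, -17, 17. Oscillating between 17 and -17.
Subsequence B: 6, 17, 23, 40, ?, 103. Each term equals the sum of the previous two.
So the missing entry in subsequence B is 63.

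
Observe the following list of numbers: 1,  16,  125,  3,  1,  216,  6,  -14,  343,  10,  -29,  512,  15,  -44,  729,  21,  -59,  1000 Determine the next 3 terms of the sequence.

Split by position mod 3 into 3 tracks.
Stream A = 1, 3, 6, 10, 15, 21: the triangular numbers T_1, T_2, ….
Stream B = 16, 1, -14, -29, -44, -59: arithmetic with common difference −15.
Stream C = 125, 216, 343, 512, 729, 1000: consecutive cubes n³ from n = 5.
Position 19 → stream A, term 7 = 28.
Position 20 → stream B, term 7 = -74.
Position 21 → stream C, term 7 = 1331.

28, -74, 1331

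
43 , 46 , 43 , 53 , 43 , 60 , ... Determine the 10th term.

Odd-indexed and even-indexed terms follow separate rules.
Track A is 43, 43, 43, which is constant 43.
Track B is 46, 53, 60, which is arithmetic, step +7.
Position 10 → track B, term 5 = 74.

74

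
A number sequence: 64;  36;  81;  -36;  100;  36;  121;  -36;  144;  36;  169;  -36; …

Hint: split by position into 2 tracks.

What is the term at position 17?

The terms cycle through 2 interleaved subsequences.
Track A = 64, 81, 100, 121, 144, 169: the squares 8², 9², 10², ….
Track B = 36, -36, 36, -36, 36, -36: oscillating between 36 and -36.
Term 17 comes from track A (its 9th entry): 256.

256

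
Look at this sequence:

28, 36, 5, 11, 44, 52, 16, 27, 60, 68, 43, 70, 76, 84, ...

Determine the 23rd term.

775

Positions follow the repeating pattern AABB; grouping by letter gives 2 tracks.
Stream A = 28, 36, 44, 52, 60, 68, 76, 84: adding 8 each time.
Stream B = 5, 11, 16, 27, 43, 70: Fibonacci-style (each term is the sum of the two before it).
Term 23 comes from stream B (its 11th entry): 775.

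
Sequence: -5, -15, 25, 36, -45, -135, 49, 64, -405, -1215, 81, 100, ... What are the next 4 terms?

-3645, -10935, 121, 144

Positions follow the repeating pattern AABB; grouping by letter gives 2 tracks.
Subsequence A is -5, -15, -45, -135, -405, -1215, which is geometric with ratio 3.
Subsequence B is 25, 36, 49, 64, 81, 100, which is perfect squares starting at 5².
Position 13 falls in subsequence A as its term 7, giving -3645.
The 14th slot belongs to subsequence A; its 8th term is -10935.
Term 15 comes from subsequence B (its 7th entry): 121.
Term 16 comes from subsequence B (its 8th entry): 144.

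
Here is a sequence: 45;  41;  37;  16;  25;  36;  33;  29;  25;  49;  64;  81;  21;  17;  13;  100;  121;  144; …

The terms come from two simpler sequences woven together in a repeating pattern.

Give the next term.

9

The slot pattern repeats as AAABBB (period 6), so there are 2 interleaved tracks.
Track A = 45, 41, 37, 33, 29, 25, 21, 17, 13: arithmetic with common difference −4.
Track B = 16, 25, 36, 49, 64, 81, 100, 121, 144: perfect squares starting at 4².
Position 19 falls in track A as its term 10, giving 9.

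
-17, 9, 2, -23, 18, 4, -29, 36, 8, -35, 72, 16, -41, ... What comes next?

Read the sequence 3 terms at a time; column i is its own pattern.
Track A: -17, -23, -29, -35, -41 — arithmetic, step −6.
Track B: 9, 18, 36, 72 — geometric, ×2 each step.
Track C: 2, 4, 8, 16 — powers 2^1, 2^2, 2^3, ….
Position 14 → track B, term 5 = 144.

144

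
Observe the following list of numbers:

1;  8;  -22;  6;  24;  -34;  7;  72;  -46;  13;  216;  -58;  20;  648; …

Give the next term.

The terms cycle through 3 interleaved subsequences.
Track A: 1, 6, 7, 13, 20 (Fibonacci-style (each term is the sum of the two before it)).
Track B: 8, 24, 72, 216, 648 (geometric with ratio 3).
Track C: -22, -34, -46, -58 (subtracting 12 each time).
The 15th slot belongs to track C; its 5th term is -70.

-70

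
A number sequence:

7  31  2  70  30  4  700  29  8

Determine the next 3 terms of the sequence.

Split by position mod 3: positions 1, 4, 7, … form one track, and each other residue class forms its own.
Stream A: 7, 70, 700 — a geometric progression (common ratio 10).
Stream B: 31, 30, 29 — arithmetic with common difference −1.
Stream C: 2, 4, 8 — powers of 2.
Position 10 → stream A, term 4 = 7000.
Position 11 → stream B, term 4 = 28.
Position 12 → stream C, term 4 = 16.

7000, 28, 16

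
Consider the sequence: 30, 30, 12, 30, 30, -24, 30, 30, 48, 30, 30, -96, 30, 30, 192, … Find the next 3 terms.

Reading positions in blocks of 3 reveals the pattern AAB — 2 tracks woven together.
Stream A is 30, 30, 30, 30, 30, 30, 30, 30, 30, 30, which is the constant sequence 30.
Stream B is 12, -24, 48, -96, 192, which is a geometric progression (common ratio -2).
The 16th slot belongs to stream A; its 11th term is 30.
Position 17 → stream A, term 12 = 30.
Position 18 → stream B, term 6 = -384.

30, 30, -384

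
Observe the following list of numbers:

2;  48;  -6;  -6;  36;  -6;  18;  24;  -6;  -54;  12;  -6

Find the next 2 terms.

162, 0

Split by position mod 3: positions 1, 4, 7, … form one track, and each other residue class forms its own.
Track A = 2, -6, 18, -54: geometric with ratio -3.
Track B = 48, 36, 24, 12: arithmetic, step −12.
Track C = -6, -6, -6, -6: constant -6.
The 13th slot belongs to track A; its 5th term is 162.
Position 14 falls in track B as its term 5, giving 0.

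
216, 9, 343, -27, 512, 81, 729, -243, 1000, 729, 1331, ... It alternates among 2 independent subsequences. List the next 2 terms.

Split by position mod 2 into 2 tracks.
Track A: 216, 343, 512, 729, 1000, 1331 — the cubes 6³, 7³, 8³, ….
Track B: 9, -27, 81, -243, 729 — geometric, ×-3 each step.
The 12th slot belongs to track B; its 6th term is -2187.
Position 13 falls in track A as its term 7, giving 1728.

-2187, 1728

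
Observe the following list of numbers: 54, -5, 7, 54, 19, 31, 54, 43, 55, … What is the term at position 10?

Reading positions in blocks of 3 reveals the pattern ABB — 2 tracks woven together.
Stream A = 54, 54, 54: constant 54.
Stream B = -5, 7, 19, 31, 43, 55: arithmetic, step +12.
Term 10 comes from stream A (its 4th entry): 54.

54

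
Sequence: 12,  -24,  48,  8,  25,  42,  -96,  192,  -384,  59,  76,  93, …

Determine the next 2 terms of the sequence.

Reading positions in blocks of 6 reveals the pattern AAABBB — 2 tracks woven together.
Track A is 12, -24, 48, -96, 192, -384, which is a geometric progression (common ratio -2).
Track B is 8, 25, 42, 59, 76, 93, which is arithmetic, step +17.
The 13th slot belongs to track A; its 7th term is 768.
Term 14 comes from track A (its 8th entry): -1536.

768, -1536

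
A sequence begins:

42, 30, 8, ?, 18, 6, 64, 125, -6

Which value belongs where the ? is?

Reading positions in blocks of 4 reveals the pattern AABB — 2 tracks woven together.
Track A: 42, 30, 18, 6, -6 (arithmetic with common difference −12).
Track B: 8, ?, 64, 125 (perfect cubes starting at 2³).
Filling track B at index 2 by its rule yields 27.

27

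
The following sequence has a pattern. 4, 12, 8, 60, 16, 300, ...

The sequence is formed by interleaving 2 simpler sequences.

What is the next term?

32

Odd-indexed and even-indexed terms follow separate rules.
Stream A = 4, 8, 16: powers 2^2, 2^3, 2^4, ….
Stream B = 12, 60, 300: multiplying by 5 each time.
Position 7 → stream A, term 4 = 32.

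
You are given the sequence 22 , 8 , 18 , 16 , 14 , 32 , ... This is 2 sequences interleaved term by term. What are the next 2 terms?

Positions 1, 3, 5, … form one subsequence and positions 2, 4, 6, … form another.
Stream A: 22, 18, 14 — arithmetic, step −4.
Stream B: 8, 16, 32 — successive powers of 2.
Position 7 → stream A, term 4 = 10.
The 8th slot belongs to stream B; its 4th term is 64.

10, 64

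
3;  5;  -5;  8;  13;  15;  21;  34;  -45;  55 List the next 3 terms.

Reading positions in blocks of 3 reveals the pattern AAB — 2 tracks woven together.
Subsequence A: 3, 5, 8, 13, 21, 34, 55 (Fibonacci-style (each term is the sum of the two before it)).
Subsequence B: -5, 15, -45 (a geometric progression (common ratio -3)).
Position 11 falls in subsequence A as its term 8, giving 89.
Position 12 → subsequence B, term 4 = 135.
Term 13 comes from subsequence A (its 9th entry): 144.

89, 135, 144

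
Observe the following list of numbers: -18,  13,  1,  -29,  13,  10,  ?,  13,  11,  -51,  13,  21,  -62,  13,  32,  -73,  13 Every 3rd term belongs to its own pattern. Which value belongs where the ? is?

-40

The terms cycle through 3 interleaved subsequences.
Track A is -18, -29, ?, -51, -62, -73, which is arithmetic with common difference −11.
Track B is 13, 13, 13, 13, 13, 13, which is the constant sequence 13.
Track C is 1, 10, 11, 21, 32, which is each term equals the sum of the previous two.
Track A's pattern makes the blank -40.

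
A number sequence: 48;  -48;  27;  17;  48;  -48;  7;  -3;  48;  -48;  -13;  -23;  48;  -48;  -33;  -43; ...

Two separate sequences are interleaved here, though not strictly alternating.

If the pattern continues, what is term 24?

-83

Reading positions in blocks of 4 reveals the pattern AABB — 2 tracks woven together.
Stream A: 48, -48, 48, -48, 48, -48, 48, -48 (oscillating between 48 and -48).
Stream B: 27, 17, 7, -3, -13, -23, -33, -43 (arithmetic with common difference −10).
The 24th slot belongs to stream B; its 12th term is -83.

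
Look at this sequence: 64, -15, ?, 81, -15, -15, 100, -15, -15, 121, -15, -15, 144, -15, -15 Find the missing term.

Reading positions in blocks of 3 reveals the pattern ABB — 2 tracks woven together.
Stream A is 64, 81, 100, 121, 144, which is the squares 8², 9², 10², ….
Stream B is -15, ?, -15, -15, -15, -15, -15, -15, -15, -15, which is the constant sequence -15.
Stream B's pattern makes the blank -15.

-15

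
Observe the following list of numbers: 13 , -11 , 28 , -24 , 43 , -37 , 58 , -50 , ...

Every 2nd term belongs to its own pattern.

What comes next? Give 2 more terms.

The terms cycle through 2 interleaved subsequences.
Stream A: 13, 28, 43, 58. Adding 15 each time.
Stream B: -11, -24, -37, -50. Arithmetic with common difference −13.
Term 9 comes from stream A (its 5th entry): 73.
Position 10 falls in stream B as its term 5, giving -63.

73, -63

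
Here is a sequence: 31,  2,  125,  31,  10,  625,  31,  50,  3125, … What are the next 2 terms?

Split by position mod 3 into 3 tracks.
Track A: 31, 31, 31. Always 31.
Track B: 2, 10, 50. Geometric with ratio 5.
Track C: 125, 625, 3125. Powers of 5.
The 10th slot belongs to track A; its 4th term is 31.
Position 11 → track B, term 4 = 250.

31, 250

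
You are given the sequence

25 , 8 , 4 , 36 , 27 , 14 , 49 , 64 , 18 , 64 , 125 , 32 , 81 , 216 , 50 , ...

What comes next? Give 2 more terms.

100, 343

Read the sequence 3 terms at a time; column i is its own pattern.
Track A: 25, 36, 49, 64, 81 — consecutive squares n² from n = 5.
Track B: 8, 27, 64, 125, 216 — the cubes 2³, 3³, 4³, ….
Track C: 4, 14, 18, 32, 50 — a Fibonacci-like recurrence a_n = a_{n-1} + a_{n-2}.
Position 16 → track A, term 6 = 100.
The 17th slot belongs to track B; its 6th term is 343.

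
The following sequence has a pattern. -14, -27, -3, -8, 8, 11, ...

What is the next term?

19

Odd-indexed and even-indexed terms follow separate rules.
Stream A is -14, -3, 8, which is arithmetic, step +11.
Stream B is -27, -8, 11, which is arithmetic, step +19.
Position 7 → stream A, term 4 = 19.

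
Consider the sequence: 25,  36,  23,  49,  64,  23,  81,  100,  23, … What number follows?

Positions follow the repeating pattern AAB; grouping by letter gives 2 tracks.
Subsequence A is 25, 36, 49, 64, 81, 100, which is the squares 5², 6², 7², ….
Subsequence B is 23, 23, 23, which is always 23.
Position 10 → subsequence A, term 7 = 121.

121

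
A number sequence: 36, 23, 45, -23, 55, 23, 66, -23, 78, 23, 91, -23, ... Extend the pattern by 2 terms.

Taking every 2nd term gives 2 separate tracks.
Subsequence A is 36, 45, 55, 66, 78, 91, which is triangular numbers n(n+1)/2 for n = 8, 9, ….
Subsequence B is 23, -23, 23, -23, 23, -23, which is alternating ±23.
The 13th slot belongs to subsequence A; its 7th term is 105.
Term 14 comes from subsequence B (its 7th entry): 23.

105, 23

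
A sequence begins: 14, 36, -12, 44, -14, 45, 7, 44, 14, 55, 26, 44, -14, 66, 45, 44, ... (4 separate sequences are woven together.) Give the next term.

14

Split by position mod 4: positions 1, 5, 9, … form one track, and each other residue class forms its own.
Stream A is 14, -14, 14, -14, which is alternating ±14.
Stream B is 36, 45, 55, 66, which is triangular numbers n(n+1)/2 for n = 8, 9, ….
Stream C is -12, 7, 26, 45, which is arithmetic, step +19.
Stream D is 44, 44, 44, 44, which is the constant sequence 44.
The 17th slot belongs to stream A; its 5th term is 14.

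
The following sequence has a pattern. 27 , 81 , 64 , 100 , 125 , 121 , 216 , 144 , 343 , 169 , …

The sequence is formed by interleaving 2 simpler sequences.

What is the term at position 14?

Odd-indexed and even-indexed terms follow separate rules.
Stream A is 27, 64, 125, 216, 343, which is the cubes 3³, 4³, 5³, ….
Stream B is 81, 100, 121, 144, 169, which is the squares 9², 10², 11², ….
The 14th slot belongs to stream B; its 7th term is 225.

225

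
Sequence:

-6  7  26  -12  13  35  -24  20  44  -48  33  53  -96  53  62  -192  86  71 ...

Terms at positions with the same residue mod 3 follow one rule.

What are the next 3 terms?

Split by position mod 3: positions 1, 4, 7, … form one track, and each other residue class forms its own.
Subsequence A: -6, -12, -24, -48, -96, -192. Multiplying by 2 each time.
Subsequence B: 7, 13, 20, 33, 53, 86. Fibonacci-style (each term is the sum of the two before it).
Subsequence C: 26, 35, 44, 53, 62, 71. Arithmetic with common difference +9.
Position 19 falls in subsequence A as its term 7, giving -384.
Position 20 falls in subsequence B as its term 7, giving 139.
Position 21 falls in subsequence C as its term 7, giving 80.

-384, 139, 80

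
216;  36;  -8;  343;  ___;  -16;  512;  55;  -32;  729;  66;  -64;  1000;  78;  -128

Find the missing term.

Split by position mod 3 into 3 tracks.
Track A is 216, 343, 512, 729, 1000, which is consecutive cubes n³ from n = 6.
Track B is 36, ?, 55, 66, 78, which is the triangular numbers T_8, T_9, ….
Track C is -8, -16, -32, -64, -128, which is geometric, ×2 each step.
The gap is track B's term 2; the rule gives 45.

45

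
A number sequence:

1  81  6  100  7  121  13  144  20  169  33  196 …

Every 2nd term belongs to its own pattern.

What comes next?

Positions 1, 3, 5, … form one subsequence and positions 2, 4, 6, … form another.
Subsequence A = 1, 6, 7, 13, 20, 33: each term equals the sum of the previous two.
Subsequence B = 81, 100, 121, 144, 169, 196: the squares 9², 10², 11², ….
Position 13 falls in subsequence A as its term 7, giving 53.

53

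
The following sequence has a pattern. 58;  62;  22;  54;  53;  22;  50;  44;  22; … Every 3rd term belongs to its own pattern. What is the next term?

Read the sequence 3 terms at a time; column i is its own pattern.
Track A: 58, 54, 50 (subtracting 4 each time).
Track B: 62, 53, 44 (linear: a_n = 71 − 9·n).
Track C: 22, 22, 22 (constant 22).
Position 10 falls in track A as its term 4, giving 46.

46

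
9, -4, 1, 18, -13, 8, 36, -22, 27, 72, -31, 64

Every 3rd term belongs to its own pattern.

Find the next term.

Taking every 3rd term gives 3 separate tracks.
Subsequence A is 9, 18, 36, 72, which is geometric with ratio 2.
Subsequence B is -4, -13, -22, -31, which is subtracting 9 each time.
Subsequence C is 1, 8, 27, 64, which is the cubes 1³, 2³, 3³, ….
Position 13 → subsequence A, term 5 = 144.

144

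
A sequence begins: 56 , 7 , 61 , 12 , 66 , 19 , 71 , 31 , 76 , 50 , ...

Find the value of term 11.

Split by position mod 2 into 2 tracks.
Stream A: 56, 61, 66, 71, 76 (arithmetic, step +5).
Stream B: 7, 12, 19, 31, 50 (Fibonacci-style (each term is the sum of the two before it)).
Term 11 comes from stream A (its 6th entry): 81.

81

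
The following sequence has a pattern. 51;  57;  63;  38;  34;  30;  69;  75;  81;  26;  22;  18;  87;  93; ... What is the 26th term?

The slot pattern repeats as AAABBB (period 6), so there are 2 interleaved tracks.
Track A: 51, 57, 63, 69, 75, 81, 87, 93 — adding 6 each time.
Track B: 38, 34, 30, 26, 22, 18 — arithmetic with common difference −4.
The 26th slot belongs to track A; its 14th term is 129.

129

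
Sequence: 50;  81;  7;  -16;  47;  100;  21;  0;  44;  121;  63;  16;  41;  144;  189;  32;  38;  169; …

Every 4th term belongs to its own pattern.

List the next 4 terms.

567, 48, 35, 196

The terms cycle through 4 interleaved subsequences.
Stream A: 50, 47, 44, 41, 38 — subtracting 3 each time.
Stream B: 81, 100, 121, 144, 169 — consecutive squares n² from n = 9.
Stream C: 7, 21, 63, 189 — geometric, ×3 each step.
Stream D: -16, 0, 16, 32 — arithmetic with common difference +16.
Term 19 comes from stream C (its 5th entry): 567.
Position 20 → stream D, term 5 = 48.
Position 21 → stream A, term 6 = 35.
Position 22 → stream B, term 6 = 196.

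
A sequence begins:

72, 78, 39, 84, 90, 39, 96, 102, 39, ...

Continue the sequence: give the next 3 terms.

108, 114, 39

Positions follow the repeating pattern AAB; grouping by letter gives 2 tracks.
Track A is 72, 78, 84, 90, 96, 102, which is arithmetic with common difference +6.
Track B is 39, 39, 39, which is always 39.
Term 10 comes from track A (its 7th entry): 108.
The 11th slot belongs to track A; its 8th term is 114.
Position 12 → track B, term 4 = 39.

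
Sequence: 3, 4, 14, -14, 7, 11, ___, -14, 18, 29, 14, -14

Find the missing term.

Reading positions in blocks of 4 reveals the pattern AABB — 2 tracks woven together.
Track A: 3, 4, 7, 11, 18, 29 — a Fibonacci-like recurrence a_n = a_{n-1} + a_{n-2}.
Track B: 14, -14, ?, -14, 14, -14 — oscillating between 14 and -14.
Filling track B at index 3 by its rule yields 14.

14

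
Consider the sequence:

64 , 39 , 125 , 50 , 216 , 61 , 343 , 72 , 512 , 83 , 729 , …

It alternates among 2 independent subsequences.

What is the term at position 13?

The terms cycle through 2 interleaved subsequences.
Subsequence A: 64, 125, 216, 343, 512, 729 — perfect cubes starting at 4³.
Subsequence B: 39, 50, 61, 72, 83 — arithmetic, step +11.
The 13th slot belongs to subsequence A; its 7th term is 1000.

1000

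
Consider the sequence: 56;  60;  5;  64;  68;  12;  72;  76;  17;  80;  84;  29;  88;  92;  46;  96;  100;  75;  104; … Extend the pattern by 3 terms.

Positions follow the repeating pattern AAB; grouping by letter gives 2 tracks.
Track A = 56, 60, 64, 68, 72, 76, 80, 84, 88, 92, 96, 100, 104: linear: a_n = 52 + 4·n.
Track B = 5, 12, 17, 29, 46, 75: Fibonacci-style (each term is the sum of the two before it).
The 20th slot belongs to track A; its 14th term is 108.
Position 21 falls in track B as its term 7, giving 121.
The 22nd slot belongs to track A; its 15th term is 112.

108, 121, 112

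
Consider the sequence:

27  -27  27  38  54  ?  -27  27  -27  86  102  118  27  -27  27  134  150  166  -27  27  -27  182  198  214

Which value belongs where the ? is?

70

The slot pattern repeats as AAABBB (period 6), so there are 2 interleaved tracks.
Subsequence A: 27, -27, 27, -27, 27, -27, 27, -27, 27, -27, 27, -27 — alternating ±27.
Subsequence B: 38, 54, ?, 86, 102, 118, 134, 150, 166, 182, 198, 214 — arithmetic with common difference +16.
The gap is subsequence B's term 3; the rule gives 70.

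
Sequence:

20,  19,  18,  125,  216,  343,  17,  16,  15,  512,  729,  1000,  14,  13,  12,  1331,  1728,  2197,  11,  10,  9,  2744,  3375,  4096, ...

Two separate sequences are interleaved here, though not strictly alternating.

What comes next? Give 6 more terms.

The slot pattern repeats as AAABBB (period 6), so there are 2 interleaved tracks.
Track A = 20, 19, 18, 17, 16, 15, 14, 13, 12, 11, 10, 9: arithmetic with common difference −1.
Track B = 125, 216, 343, 512, 729, 1000, 1331, 1728, 2197, 2744, 3375, 4096: the cubes 5³, 6³, 7³, ….
Term 25 comes from track A (its 13th entry): 8.
The 26th slot belongs to track A; its 14th term is 7.
The 27th slot belongs to track A; its 15th term is 6.
Position 28 falls in track B as its term 13, giving 4913.
Position 29 falls in track B as its term 14, giving 5832.
Term 30 comes from track B (its 15th entry): 6859.

8, 7, 6, 4913, 5832, 6859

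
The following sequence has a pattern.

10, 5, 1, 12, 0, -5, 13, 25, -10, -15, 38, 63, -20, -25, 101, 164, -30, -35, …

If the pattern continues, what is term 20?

Reading positions in blocks of 4 reveals the pattern AABB — 2 tracks woven together.
Track A: 10, 5, 0, -5, -10, -15, -20, -25, -30, -35. Linear: a_n = 15 − 5·n.
Track B: 1, 12, 13, 25, 38, 63, 101, 164. A Fibonacci-like recurrence a_n = a_{n-1} + a_{n-2}.
Position 20 falls in track B as its term 10, giving 429.

429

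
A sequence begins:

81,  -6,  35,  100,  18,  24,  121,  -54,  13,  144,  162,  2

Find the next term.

169

Taking every 3rd term gives 3 separate tracks.
Stream A: 81, 100, 121, 144 — perfect squares starting at 9².
Stream B: -6, 18, -54, 162 — geometric with ratio -3.
Stream C: 35, 24, 13, 2 — arithmetic with common difference −11.
Position 13 → stream A, term 5 = 169.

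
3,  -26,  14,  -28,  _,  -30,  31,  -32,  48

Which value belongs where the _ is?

17

Split by position mod 2 into 2 tracks.
Subsequence A: 3, 14, ?, 31, 48 (a Fibonacci-like recurrence a_n = a_{n-1} + a_{n-2}).
Subsequence B: -26, -28, -30, -32 (linear: a_n = -24 − 2·n).
The gap is subsequence A's term 3; the rule gives 17.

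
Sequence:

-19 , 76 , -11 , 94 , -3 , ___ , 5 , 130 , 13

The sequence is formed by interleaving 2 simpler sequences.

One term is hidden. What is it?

112

Taking every 2nd term gives 2 separate tracks.
Stream A is -19, -11, -3, 5, 13, which is arithmetic, step +8.
Stream B is 76, 94, ?, 130, which is arithmetic with common difference +18.
Filling stream B at index 3 by its rule yields 112.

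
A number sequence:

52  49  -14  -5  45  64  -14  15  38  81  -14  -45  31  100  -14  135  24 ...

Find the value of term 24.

1215

The terms cycle through 4 interleaved subsequences.
Track A = 52, 45, 38, 31, 24: linear: a_n = 59 − 7·n.
Track B = 49, 64, 81, 100: perfect squares starting at 7².
Track C = -14, -14, -14, -14: constant -14.
Track D = -5, 15, -45, 135: a geometric progression (common ratio -3).
The 24th slot belongs to track D; its 6th term is 1215.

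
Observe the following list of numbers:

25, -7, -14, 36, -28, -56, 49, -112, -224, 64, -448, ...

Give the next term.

-896

Positions follow the repeating pattern ABB; grouping by letter gives 2 tracks.
Track A = 25, 36, 49, 64: the squares 5², 6², 7², ….
Track B = -7, -14, -28, -56, -112, -224, -448: a geometric progression (common ratio 2).
Position 12 → track B, term 8 = -896.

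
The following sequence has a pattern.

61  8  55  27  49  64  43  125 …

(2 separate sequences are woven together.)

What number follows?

37

Odd-indexed and even-indexed terms follow separate rules.
Stream A = 61, 55, 49, 43: arithmetic with common difference −6.
Stream B = 8, 27, 64, 125: perfect cubes starting at 2³.
The 9th slot belongs to stream A; its 5th term is 37.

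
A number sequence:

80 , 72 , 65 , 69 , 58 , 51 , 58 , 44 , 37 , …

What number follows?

Positions follow the repeating pattern ABB; grouping by letter gives 2 tracks.
Stream A: 80, 69, 58. Linear: a_n = 91 − 11·n.
Stream B: 72, 65, 58, 51, 44, 37. Arithmetic with common difference −7.
Position 10 → stream A, term 4 = 47.

47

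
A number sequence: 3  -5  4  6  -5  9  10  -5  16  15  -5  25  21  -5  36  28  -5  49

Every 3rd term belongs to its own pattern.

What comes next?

Taking every 3rd term gives 3 separate tracks.
Track A: 3, 6, 10, 15, 21, 28 (triangular numbers n(n+1)/2 for n = 2, 3, …).
Track B: -5, -5, -5, -5, -5, -5 (constant -5).
Track C: 4, 9, 16, 25, 36, 49 (perfect squares starting at 2²).
Position 19 → track A, term 7 = 36.

36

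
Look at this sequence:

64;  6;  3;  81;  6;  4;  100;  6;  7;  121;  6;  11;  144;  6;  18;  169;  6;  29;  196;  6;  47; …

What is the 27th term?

Read the sequence 3 terms at a time; column i is its own pattern.
Subsequence A = 64, 81, 100, 121, 144, 169, 196: consecutive squares n² from n = 8.
Subsequence B = 6, 6, 6, 6, 6, 6, 6: the constant sequence 6.
Subsequence C = 3, 4, 7, 11, 18, 29, 47: each term equals the sum of the previous two.
Position 27 falls in subsequence C as its term 9, giving 123.

123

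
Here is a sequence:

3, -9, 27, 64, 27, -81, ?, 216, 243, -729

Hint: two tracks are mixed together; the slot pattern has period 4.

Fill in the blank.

Reading positions in blocks of 4 reveals the pattern AABB — 2 tracks woven together.
Stream A: 3, -9, 27, -81, 243, -729. Multiplying by -3 each time.
Stream B: 27, 64, ?, 216. Consecutive cubes n³ from n = 3.
The gap is stream B's term 3; the rule gives 125.

125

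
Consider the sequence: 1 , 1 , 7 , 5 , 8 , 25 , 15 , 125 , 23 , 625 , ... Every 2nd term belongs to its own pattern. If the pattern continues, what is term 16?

The terms cycle through 2 interleaved subsequences.
Stream A: 1, 7, 8, 15, 23 (Fibonacci-style (each term is the sum of the two before it)).
Stream B: 1, 5, 25, 125, 625 (powers 5^0, 5^1, 5^2, …).
Position 16 falls in stream B as its term 8, giving 78125.

78125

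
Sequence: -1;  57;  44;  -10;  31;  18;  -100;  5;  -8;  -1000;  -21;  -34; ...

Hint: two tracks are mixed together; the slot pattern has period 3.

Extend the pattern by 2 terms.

The slot pattern repeats as ABB (period 3), so there are 2 interleaved tracks.
Stream A: -1, -10, -100, -1000 (geometric, ×10 each step).
Stream B: 57, 44, 31, 18, 5, -8, -21, -34 (arithmetic, step −13).
Position 13 falls in stream A as its term 5, giving -10000.
The 14th slot belongs to stream B; its 9th term is -47.

-10000, -47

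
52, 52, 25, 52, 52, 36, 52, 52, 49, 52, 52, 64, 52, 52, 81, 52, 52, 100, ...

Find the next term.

52

Positions follow the repeating pattern AAB; grouping by letter gives 2 tracks.
Track A = 52, 52, 52, 52, 52, 52, 52, 52, 52, 52, 52, 52: constant 52.
Track B = 25, 36, 49, 64, 81, 100: consecutive squares n² from n = 5.
Position 19 → track A, term 13 = 52.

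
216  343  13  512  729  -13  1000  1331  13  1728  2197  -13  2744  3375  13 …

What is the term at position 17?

4913

The slot pattern repeats as AAB (period 3), so there are 2 interleaved tracks.
Track A is 216, 343, 512, 729, 1000, 1331, 1728, 2197, 2744, 3375, which is perfect cubes starting at 6³.
Track B is 13, -13, 13, -13, 13, which is oscillating between 13 and -13.
The 17th slot belongs to track A; its 12th term is 4913.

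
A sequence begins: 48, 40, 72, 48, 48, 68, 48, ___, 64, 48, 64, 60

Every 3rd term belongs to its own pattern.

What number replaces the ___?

56

Split by position mod 3 into 3 tracks.
Track A is 48, 48, 48, 48, which is constant 48.
Track B is 40, 48, ?, 64, which is arithmetic, step +8.
Track C is 72, 68, 64, 60, which is arithmetic, step −4.
So the missing entry in track B is 56.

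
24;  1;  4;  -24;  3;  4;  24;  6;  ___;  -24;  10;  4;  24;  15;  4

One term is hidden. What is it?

4

Read the sequence 3 terms at a time; column i is its own pattern.
Subsequence A: 24, -24, 24, -24, 24 — oscillating between 24 and -24.
Subsequence B: 1, 3, 6, 10, 15 — triangular numbers starting at T_1.
Subsequence C: 4, 4, ?, 4, 4 — constant 4.
So the missing entry in subsequence C is 4.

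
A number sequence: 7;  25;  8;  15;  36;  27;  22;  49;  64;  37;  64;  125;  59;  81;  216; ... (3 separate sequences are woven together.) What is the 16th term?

Split by position mod 3 into 3 tracks.
Track A: 7, 15, 22, 37, 59 (a Fibonacci-like recurrence a_n = a_{n-1} + a_{n-2}).
Track B: 25, 36, 49, 64, 81 (the squares 5², 6², 7², …).
Track C: 8, 27, 64, 125, 216 (consecutive cubes n³ from n = 2).
Position 16 → track A, term 6 = 96.

96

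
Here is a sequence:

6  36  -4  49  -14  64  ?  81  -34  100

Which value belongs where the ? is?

The terms cycle through 2 interleaved subsequences.
Subsequence A is 6, -4, -14, ?, -34, which is subtracting 10 each time.
Subsequence B is 36, 49, 64, 81, 100, which is consecutive squares n² from n = 6.
The gap is subsequence A's term 4; the rule gives -24.

-24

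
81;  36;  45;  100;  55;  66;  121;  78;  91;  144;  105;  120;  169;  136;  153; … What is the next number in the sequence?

Reading positions in blocks of 3 reveals the pattern ABB — 2 tracks woven together.
Track A = 81, 100, 121, 144, 169: perfect squares starting at 9².
Track B = 36, 45, 55, 66, 78, 91, 105, 120, 136, 153: triangular numbers starting at T_8.
Position 16 → track A, term 6 = 196.

196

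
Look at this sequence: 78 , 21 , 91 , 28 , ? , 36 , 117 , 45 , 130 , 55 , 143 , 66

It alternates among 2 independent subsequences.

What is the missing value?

Taking every 2nd term gives 2 separate tracks.
Subsequence A: 78, 91, ?, 117, 130, 143 — arithmetic with common difference +13.
Subsequence B: 21, 28, 36, 45, 55, 66 — the triangular numbers T_6, T_7, ….
So the missing entry in subsequence A is 104.

104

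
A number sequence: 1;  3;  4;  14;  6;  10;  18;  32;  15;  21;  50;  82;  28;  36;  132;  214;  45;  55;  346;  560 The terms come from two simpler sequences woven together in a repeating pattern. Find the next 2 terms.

The slot pattern repeats as AABB (period 4), so there are 2 interleaved tracks.
Stream A: 1, 3, 6, 10, 15, 21, 28, 36, 45, 55 — the triangular numbers T_1, T_2, ….
Stream B: 4, 14, 18, 32, 50, 82, 132, 214, 346, 560 — a Fibonacci-like recurrence a_n = a_{n-1} + a_{n-2}.
Position 21 → stream A, term 11 = 66.
Term 22 comes from stream A (its 12th entry): 78.

66, 78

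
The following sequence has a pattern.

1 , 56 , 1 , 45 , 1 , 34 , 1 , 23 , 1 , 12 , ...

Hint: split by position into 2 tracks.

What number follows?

1

The terms cycle through 2 interleaved subsequences.
Stream A is 1, 1, 1, 1, 1, which is constant 1.
Stream B is 56, 45, 34, 23, 12, which is arithmetic with common difference −11.
Position 11 → stream A, term 6 = 1.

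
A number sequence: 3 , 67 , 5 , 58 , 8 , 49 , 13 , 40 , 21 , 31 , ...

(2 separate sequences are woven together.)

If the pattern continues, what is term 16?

Positions 1, 3, 5, … form one subsequence and positions 2, 4, 6, … form another.
Stream A: 3, 5, 8, 13, 21. A Fibonacci-like recurrence a_n = a_{n-1} + a_{n-2}.
Stream B: 67, 58, 49, 40, 31. Arithmetic with common difference −9.
Position 16 falls in stream B as its term 8, giving 4.

4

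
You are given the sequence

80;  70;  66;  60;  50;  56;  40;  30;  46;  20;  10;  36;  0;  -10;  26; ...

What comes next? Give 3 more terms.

-20, -30, 16

The slot pattern repeats as AAB (period 3), so there are 2 interleaved tracks.
Track A is 80, 70, 60, 50, 40, 30, 20, 10, 0, -10, which is subtracting 10 each time.
Track B is 66, 56, 46, 36, 26, which is arithmetic, step −10.
Term 16 comes from track A (its 11th entry): -20.
The 17th slot belongs to track A; its 12th term is -30.
Position 18 → track B, term 6 = 16.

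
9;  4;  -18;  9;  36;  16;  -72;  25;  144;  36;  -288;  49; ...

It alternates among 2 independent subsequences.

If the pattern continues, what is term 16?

81

Taking every 2nd term gives 2 separate tracks.
Subsequence A: 9, -18, 36, -72, 144, -288 (multiplying by -2 each time).
Subsequence B: 4, 9, 16, 25, 36, 49 (consecutive squares n² from n = 2).
Position 16 → subsequence B, term 8 = 81.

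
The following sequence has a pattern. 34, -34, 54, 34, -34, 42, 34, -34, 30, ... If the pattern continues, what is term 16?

Reading positions in blocks of 3 reveals the pattern AAB — 2 tracks woven together.
Track A: 34, -34, 34, -34, 34, -34 — the oscillation 34·(−1)^(n+1).
Track B: 54, 42, 30 — arithmetic with common difference −12.
The 16th slot belongs to track A; its 11th term is 34.

34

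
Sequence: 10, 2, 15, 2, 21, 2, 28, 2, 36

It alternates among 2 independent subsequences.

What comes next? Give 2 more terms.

2, 45

The terms cycle through 2 interleaved subsequences.
Stream A: 10, 15, 21, 28, 36 (triangular numbers n(n+1)/2 for n = 4, 5, …).
Stream B: 2, 2, 2, 2 (constant 2).
The 10th slot belongs to stream B; its 5th term is 2.
Position 11 falls in stream A as its term 6, giving 45.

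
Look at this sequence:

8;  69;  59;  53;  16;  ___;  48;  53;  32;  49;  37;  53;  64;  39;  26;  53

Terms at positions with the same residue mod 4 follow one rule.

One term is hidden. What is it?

Split by position mod 4: positions 1, 5, 9, … form one track, and each other residue class forms its own.
Stream A: 8, 16, 32, 64 (powers 2^3, 2^4, 2^5, …).
Stream B: 69, ?, 49, 39 (subtracting 10 each time).
Stream C: 59, 48, 37, 26 (linear: a_n = 70 − 11·n).
Stream D: 53, 53, 53, 53 (the constant sequence 53).
The gap is stream B's term 2; the rule gives 59.

59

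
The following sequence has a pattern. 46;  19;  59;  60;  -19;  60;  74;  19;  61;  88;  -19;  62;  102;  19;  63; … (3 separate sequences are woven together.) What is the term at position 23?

Split by position mod 3 into 3 tracks.
Stream A: 46, 60, 74, 88, 102 — arithmetic, step +14.
Stream B: 19, -19, 19, -19, 19 — alternating ±19.
Stream C: 59, 60, 61, 62, 63 — adding 1 each time.
Position 23 falls in stream B as its term 8, giving -19.

-19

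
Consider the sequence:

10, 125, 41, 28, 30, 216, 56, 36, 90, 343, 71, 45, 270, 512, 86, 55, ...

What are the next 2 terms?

810, 729

Split by position mod 4 into 4 tracks.
Subsequence A: 10, 30, 90, 270. A geometric progression (common ratio 3).
Subsequence B: 125, 216, 343, 512. Consecutive cubes n³ from n = 5.
Subsequence C: 41, 56, 71, 86. Arithmetic with common difference +15.
Subsequence D: 28, 36, 45, 55. Triangular numbers starting at T_7.
Position 17 falls in subsequence A as its term 5, giving 810.
Position 18 → subsequence B, term 5 = 729.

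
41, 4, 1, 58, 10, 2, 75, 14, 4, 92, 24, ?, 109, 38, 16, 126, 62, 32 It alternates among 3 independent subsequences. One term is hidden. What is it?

8

Taking every 3rd term gives 3 separate tracks.
Subsequence A: 41, 58, 75, 92, 109, 126. Arithmetic, step +17.
Subsequence B: 4, 10, 14, 24, 38, 62. Fibonacci-style (each term is the sum of the two before it).
Subsequence C: 1, 2, 4, ?, 16, 32. Powers of 2.
So the missing entry in subsequence C is 8.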